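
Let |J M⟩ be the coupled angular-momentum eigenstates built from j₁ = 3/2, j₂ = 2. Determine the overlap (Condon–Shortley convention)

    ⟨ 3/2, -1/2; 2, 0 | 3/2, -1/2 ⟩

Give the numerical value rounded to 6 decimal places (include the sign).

−√(1/5) ≈ -0.447214

√[4·2!1!2!/6! · 1!2!2!2!1!2!] = √(16/45)
  +(−1)^1/∏(1,1,1,1,0,1)! = -1  (running -1)
  +(−1)^2/∏(2,0,0,0,1,2)! = 1/4  (running -3/4)
⟨..|..⟩ = √(16/45)·(-3/4) = -0.447214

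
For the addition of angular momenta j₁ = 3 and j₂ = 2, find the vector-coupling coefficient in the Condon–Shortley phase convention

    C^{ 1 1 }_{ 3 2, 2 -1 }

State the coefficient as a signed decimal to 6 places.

triangle: 4!*2!*0!/7! = 48/5040
(j±m)!: 5!*1!*1!*3!*2!*0! = 1440
prefactor² = (2J+1)*Δ*N² = 288/7
  k=1: −1/(1!*3!*0!*0!*2!*0!) = -1/12
Σ = -1/12  ⇒  CG² = 288/7*(-1/12)² = 2/7
CG = −√(2/7) = -0.534522

−√(2/7) = -0.534522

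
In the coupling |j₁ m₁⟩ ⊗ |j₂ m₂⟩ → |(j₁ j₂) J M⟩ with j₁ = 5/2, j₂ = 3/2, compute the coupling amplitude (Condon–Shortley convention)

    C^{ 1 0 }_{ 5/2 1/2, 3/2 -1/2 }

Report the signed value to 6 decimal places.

triangle: 3!*2!*0!/6! = 12/720
(j±m)!: 3!*2!*1!*2!*1!*1! = 24
prefactor² = (2J+1)*Δ*N² = 6/5
  k=1: −1/(1!*2!*1!*0!*1!*0!) = -1/2
Σ = -1/2  ⇒  CG² = 6/5*(-1/2)² = 3/10
CG = −√(3/10) = -0.547723

−√(3/10) ≈ -0.547723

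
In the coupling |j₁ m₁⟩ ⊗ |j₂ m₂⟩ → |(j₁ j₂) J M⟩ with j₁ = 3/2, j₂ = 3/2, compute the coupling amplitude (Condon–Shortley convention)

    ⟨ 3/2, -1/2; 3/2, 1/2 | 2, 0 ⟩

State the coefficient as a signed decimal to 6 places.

−√(1/4) ≈ -0.500000

√[5·1!2!2!/6! · 1!2!2!1!2!2!] = √(4/9)
  +(−1)^0/∏(0,1,2,2,0,0)! = 1/4  (running 1/4)
  +(−1)^1/∏(1,0,1,1,1,1)! = -1  (running -3/4)
⟨..|..⟩ = √(4/9)·(-3/4) = -0.500000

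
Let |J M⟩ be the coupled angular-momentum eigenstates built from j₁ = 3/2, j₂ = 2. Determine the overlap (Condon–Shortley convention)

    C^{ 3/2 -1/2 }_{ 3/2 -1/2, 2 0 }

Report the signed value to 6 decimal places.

j₁+j₂−J=2  J+j₁−j₂=1  J−j₁+j₂=2  j₁+j₂+J+1=6
(j₁±m₁, j₂±m₂, J±M) = (1,2,2,2,1,2)
P² = 16/45
sum k=1..2:
  [1] −1/1 = -1
  [2] +1/4 = 1/4
S = -3/4
C² = P²·S² = 1/5 ; C = -0.447214

-0.447214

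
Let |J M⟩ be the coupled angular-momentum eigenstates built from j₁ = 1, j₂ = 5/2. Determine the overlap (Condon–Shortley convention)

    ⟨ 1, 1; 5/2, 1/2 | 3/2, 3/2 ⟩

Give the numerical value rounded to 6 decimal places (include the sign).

+√(1/15) ≈ +0.258199

triangle: 2!*0!*3!/6! = 12/720
(j±m)!: 2!*0!*3!*2!*3!*0! = 144
prefactor² = (2J+1)*Δ*N² = 48/5
  k=0: +1/(0!*2!*0!*3!*0!*0!) = 1/12
Σ = 1/12  ⇒  CG² = 48/5*1/12² = 1/15
CG = +√(1/15) = +0.258199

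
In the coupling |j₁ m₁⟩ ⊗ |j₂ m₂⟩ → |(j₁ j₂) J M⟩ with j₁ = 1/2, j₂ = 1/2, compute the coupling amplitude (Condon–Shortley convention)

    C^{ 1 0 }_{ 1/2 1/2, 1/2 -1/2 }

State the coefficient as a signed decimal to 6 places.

triangle: 0!*1!*1!/3! = 1/6
(j±m)!: 1!*0!*0!*1!*1!*1! = 1
prefactor² = (2J+1)*Δ*N² = 1/2
  k=0: +1/(0!*0!*0!*0!*1!*1!) = 1
Σ = 1  ⇒  CG² = 1/2*1² = 1/2
CG = +√(1/2) = +0.707107

+√(1/2) = +0.707107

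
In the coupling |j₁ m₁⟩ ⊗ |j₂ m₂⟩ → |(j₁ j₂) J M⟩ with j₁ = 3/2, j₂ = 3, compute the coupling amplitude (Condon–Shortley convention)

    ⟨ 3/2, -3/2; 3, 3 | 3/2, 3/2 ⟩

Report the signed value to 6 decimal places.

-0.755929  (= −√(4/7))

√[4·3!0!3!/7! · 0!3!6!0!3!0!] = √(5184/7)
  +(−1)^3/∏(3,0,0,3,0,0)! = -1/36  (running -1/36)
⟨..|..⟩ = √(5184/7)·(-1/36) = -0.755929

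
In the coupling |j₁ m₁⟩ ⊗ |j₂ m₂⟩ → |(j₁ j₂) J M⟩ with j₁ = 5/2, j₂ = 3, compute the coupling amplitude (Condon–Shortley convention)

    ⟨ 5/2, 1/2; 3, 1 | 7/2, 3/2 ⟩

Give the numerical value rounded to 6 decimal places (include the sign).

-0.487950  (= −√(5/21))

j₁+j₂−J=2  J+j₁−j₂=3  J−j₁+j₂=4  j₁+j₂+J+1=10
(j₁±m₁, j₂±m₂, J±M) = (3,2,4,2,5,2)
P² = 3072/35
sum k=0..2:
  [0] +1/96 = 1/96
  [1] −1/12 = -1/12
  [2] +1/48 = 1/48
S = -5/96
C² = P²·S² = 5/21 ; C = -0.487950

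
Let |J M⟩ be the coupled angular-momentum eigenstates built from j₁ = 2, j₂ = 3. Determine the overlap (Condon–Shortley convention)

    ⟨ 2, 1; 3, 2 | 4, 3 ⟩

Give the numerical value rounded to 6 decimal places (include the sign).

j₁+j₂−J=1  J+j₁−j₂=3  J−j₁+j₂=5  j₁+j₂+J+1=10
(j₁±m₁, j₂±m₂, J±M) = (3,1,5,1,7,1)
P² = 6480
sum k=0..1:
  [0] +1/240 = 1/240
  [1] −1/144 = -1/144
S = -1/360
C² = P²·S² = 1/20 ; C = -0.223607

-0.223607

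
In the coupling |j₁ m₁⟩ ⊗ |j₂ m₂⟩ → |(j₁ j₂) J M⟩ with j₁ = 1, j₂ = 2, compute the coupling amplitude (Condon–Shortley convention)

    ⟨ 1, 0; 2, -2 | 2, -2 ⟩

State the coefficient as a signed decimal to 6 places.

triangle: 1!×1!×3!/6! = 6/720
(j±m)!: 1!×1!×0!×4!×0!×4! = 576
prefactor² = (2J+1)×Δ×N² = 24
  k=0: +1/(0!×1!×1!×0!×0!×3!) = 1/6
Σ = 1/6  ⇒  CG² = 24×1/6² = 2/3
CG = +√(2/3) = +0.816497

+√(2/3) = +0.816497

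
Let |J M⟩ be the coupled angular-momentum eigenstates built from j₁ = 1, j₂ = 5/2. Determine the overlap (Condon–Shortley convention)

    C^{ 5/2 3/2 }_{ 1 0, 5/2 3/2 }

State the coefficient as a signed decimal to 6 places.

-0.507093

j₁+j₂−J=1  J+j₁−j₂=1  J−j₁+j₂=4  j₁+j₂+J+1=7
(j₁±m₁, j₂±m₂, J±M) = (1,1,4,1,4,1)
P² = 576/35
sum k=0..1:
  [0] +1/24 = 1/24
  [1] −1/6 = -1/6
S = -1/8
C² = P²·S² = 9/35 ; C = -0.507093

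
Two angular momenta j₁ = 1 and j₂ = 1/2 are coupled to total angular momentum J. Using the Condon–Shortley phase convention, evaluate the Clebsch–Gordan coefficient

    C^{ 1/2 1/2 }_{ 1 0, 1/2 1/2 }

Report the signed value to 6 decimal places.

-0.577350

√[2·1!1!0!/3! · 1!1!1!0!1!0!] = √(1/3)
  +(−1)^1/∏(1,0,0,0,1,0)! = -1  (running -1)
⟨..|..⟩ = √(1/3)·(-1) = -0.577350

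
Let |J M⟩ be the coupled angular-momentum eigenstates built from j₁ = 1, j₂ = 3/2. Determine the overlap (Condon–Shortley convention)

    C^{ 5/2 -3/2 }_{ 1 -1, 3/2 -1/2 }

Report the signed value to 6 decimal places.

triangle: 0!·2!·3!/6! = 12/720
(j±m)!: 0!·2!·1!·2!·1!·4! = 96
prefactor² = (2J+1)·Δ·N² = 48/5
  k=0: +1/(0!·0!·2!·1!·0!·2!) = 1/4
Σ = 1/4  ⇒  CG² = 48/5·1/4² = 3/5
CG = +√(3/5) = +0.774597

+√(3/5) ≈ +0.774597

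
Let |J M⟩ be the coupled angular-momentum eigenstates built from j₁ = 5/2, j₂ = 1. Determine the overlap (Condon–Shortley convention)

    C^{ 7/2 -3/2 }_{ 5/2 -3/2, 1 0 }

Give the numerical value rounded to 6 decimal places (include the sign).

triangle: 0!*5!*2!/8! = 240/40320
(j±m)!: 1!*4!*1!*1!*2!*5! = 5760
prefactor² = (2J+1)*Δ*N² = 1920/7
  k=0: +1/(0!*0!*4!*1!*1!*1!) = 1/24
Σ = 1/24  ⇒  CG² = 1920/7*1/24² = 10/21
CG = +√(10/21) = +0.690066

+√(10/21) ≈ +0.690066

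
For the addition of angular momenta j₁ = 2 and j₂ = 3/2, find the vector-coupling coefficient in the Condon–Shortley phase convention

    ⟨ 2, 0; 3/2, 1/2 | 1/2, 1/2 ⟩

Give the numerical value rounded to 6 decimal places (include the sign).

+0.447214  (= +√(1/5))

triangle: 3!*1!*0!/5! = 6/120
(j±m)!: 2!*2!*2!*1!*1!*0! = 8
prefactor² = (2J+1)*Δ*N² = 4/5
  k=2: +1/(2!*1!*0!*0!*1!*0!) = 1/2
Σ = 1/2  ⇒  CG² = 4/5*1/2² = 1/5
CG = +√(1/5) = +0.447214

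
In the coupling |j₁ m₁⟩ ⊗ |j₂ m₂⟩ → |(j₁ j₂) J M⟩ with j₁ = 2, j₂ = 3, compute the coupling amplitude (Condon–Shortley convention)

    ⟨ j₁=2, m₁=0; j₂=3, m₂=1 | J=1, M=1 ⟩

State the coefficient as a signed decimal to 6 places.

+0.414039  (= +√(6/35))

√[3·4!0!2!/7! · 2!2!4!2!2!0!] = √(384/35)
  +(−1)^2/∏(2,2,0,2,0,0)! = 1/8  (running 1/8)
⟨..|..⟩ = √(384/35)·(1/8) = +0.414039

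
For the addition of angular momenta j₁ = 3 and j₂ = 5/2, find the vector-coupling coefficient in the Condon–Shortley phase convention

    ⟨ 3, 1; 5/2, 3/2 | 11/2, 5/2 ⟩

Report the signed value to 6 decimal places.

j₁+j₂−J=0  J+j₁−j₂=6  J−j₁+j₂=5  j₁+j₂+J+1=12
(j₁±m₁, j₂±m₂, J±M) = (4,2,4,1,8,3)
P² = 6635520/11
sum k=0..0:
  [0] +1/1152 = 1/1152
S = 1/1152
C² = P²·S² = 5/11 ; C = +0.674200

+0.674200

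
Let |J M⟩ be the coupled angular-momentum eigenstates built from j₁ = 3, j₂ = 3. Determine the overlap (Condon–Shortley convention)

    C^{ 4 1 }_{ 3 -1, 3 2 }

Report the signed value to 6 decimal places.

√[9·2!4!4!/11! · 2!4!5!1!5!3!] = √(82944/77)
  +(−1)^1/∏(1,1,3,4,1,0)! = -1/144  (running -1/144)
  +(−1)^2/∏(2,0,2,3,2,1)! = 1/48  (running 1/72)
⟨..|..⟩ = √(82944/77)·(1/72) = +0.455842

+0.455842  (= +√(16/77))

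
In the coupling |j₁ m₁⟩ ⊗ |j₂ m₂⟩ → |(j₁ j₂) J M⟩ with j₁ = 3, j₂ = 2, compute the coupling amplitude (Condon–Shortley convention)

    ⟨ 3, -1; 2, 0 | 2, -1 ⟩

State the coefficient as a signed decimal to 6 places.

j₁+j₂−J=3  J+j₁−j₂=3  J−j₁+j₂=1  j₁+j₂+J+1=8
(j₁±m₁, j₂±m₂, J±M) = (2,4,2,2,1,3)
P² = 36/7
sum k=1..2:
  [1] −1/12 = -1/12
  [2] +1/4 = 1/4
S = 1/6
C² = P²·S² = 1/7 ; C = +0.377964

+√(1/7) = +0.377964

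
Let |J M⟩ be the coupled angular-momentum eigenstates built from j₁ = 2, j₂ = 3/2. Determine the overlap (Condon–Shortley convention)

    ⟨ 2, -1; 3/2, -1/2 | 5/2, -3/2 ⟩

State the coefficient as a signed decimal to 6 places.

−√(1/35) = -0.169031

√[6·1!3!2!/7! · 1!3!1!2!1!4!] = √(144/35)
  +(−1)^0/∏(0,1,3,1,0,1)! = 1/6  (running 1/6)
  +(−1)^1/∏(1,0,2,0,1,2)! = -1/4  (running -1/12)
⟨..|..⟩ = √(144/35)·(-1/12) = -0.169031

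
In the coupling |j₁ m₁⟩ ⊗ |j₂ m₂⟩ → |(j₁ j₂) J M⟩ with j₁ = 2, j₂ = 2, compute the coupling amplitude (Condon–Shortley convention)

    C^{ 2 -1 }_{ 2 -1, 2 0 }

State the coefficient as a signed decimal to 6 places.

-0.267261

j₁+j₂−J=2  J+j₁−j₂=2  J−j₁+j₂=2  j₁+j₂+J+1=7
(j₁±m₁, j₂±m₂, J±M) = (1,3,2,2,1,3)
P² = 8/7
sum k=1..2:
  [1] −1/2 = -1/2
  [2] +1/4 = 1/4
S = -1/4
C² = P²·S² = 1/14 ; C = -0.267261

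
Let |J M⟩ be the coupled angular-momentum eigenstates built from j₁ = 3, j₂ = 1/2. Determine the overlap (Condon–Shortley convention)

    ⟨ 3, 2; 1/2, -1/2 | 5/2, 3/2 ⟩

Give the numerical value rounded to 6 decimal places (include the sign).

+0.845154  (= +√(5/7))

j₁+j₂−J=1  J+j₁−j₂=5  J−j₁+j₂=0  j₁+j₂+J+1=7
(j₁±m₁, j₂±m₂, J±M) = (5,1,0,1,4,1)
P² = 2880/7
sum k=0..0:
  [0] +1/24 = 1/24
S = 1/24
C² = P²·S² = 5/7 ; C = +0.845154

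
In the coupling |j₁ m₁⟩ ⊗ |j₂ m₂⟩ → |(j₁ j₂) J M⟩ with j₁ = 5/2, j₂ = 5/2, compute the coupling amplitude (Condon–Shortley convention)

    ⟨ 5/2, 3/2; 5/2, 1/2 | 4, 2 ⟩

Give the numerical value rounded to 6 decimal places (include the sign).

triangle: 1!*4!*4!/10! = 576/3628800
(j±m)!: 4!*1!*3!*2!*6!*2! = 414720
prefactor² = (2J+1)*Δ*N² = 20736/35
  k=0: +1/(0!*1!*1!*3!*3!*1!) = 1/36
  k=1: −1/(1!*0!*0!*2!*4!*2!) = -1/96
Σ = 5/288  ⇒  CG² = 20736/35*5/288² = 5/28
CG = +√(5/28) = +0.422577

+√(5/28) ≈ +0.422577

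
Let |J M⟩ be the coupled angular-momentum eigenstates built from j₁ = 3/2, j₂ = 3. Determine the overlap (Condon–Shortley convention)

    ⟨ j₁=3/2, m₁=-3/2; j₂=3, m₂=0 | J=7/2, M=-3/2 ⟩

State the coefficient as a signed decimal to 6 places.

−√(10/21) ≈ -0.690066

j₁+j₂−J=1  J+j₁−j₂=2  J−j₁+j₂=5  j₁+j₂+J+1=9
(j₁±m₁, j₂±m₂, J±M) = (0,3,3,3,2,5)
P² = 1920/7
sum k=1..1:
  [1] −1/24 = -1/24
S = -1/24
C² = P²·S² = 10/21 ; C = -0.690066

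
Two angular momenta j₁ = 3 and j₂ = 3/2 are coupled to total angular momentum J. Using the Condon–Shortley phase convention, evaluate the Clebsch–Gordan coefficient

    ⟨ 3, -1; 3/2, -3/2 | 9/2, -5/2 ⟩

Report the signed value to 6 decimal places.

√[10·0!6!3!/10! · 2!4!0!3!2!7!] = √(34560)
  +(−1)^0/∏(0,0,4,0,2,3)! = 1/288  (running 1/288)
⟨..|..⟩ = √(34560)·(1/288) = +0.645497

+√(5/12) = +0.645497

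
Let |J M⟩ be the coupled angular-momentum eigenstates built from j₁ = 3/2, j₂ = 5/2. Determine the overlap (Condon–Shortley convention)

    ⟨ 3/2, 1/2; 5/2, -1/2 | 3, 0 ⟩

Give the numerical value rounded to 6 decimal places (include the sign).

j₁+j₂−J=1  J+j₁−j₂=2  J−j₁+j₂=4  j₁+j₂+J+1=8
(j₁±m₁, j₂±m₂, J±M) = (2,1,2,3,3,3)
P² = 36/5
sum k=0..1:
  [0] +1/4 = 1/4
  [1] −1/12 = -1/12
S = 1/6
C² = P²·S² = 1/5 ; C = +0.447214

+0.447214  (= +√(1/5))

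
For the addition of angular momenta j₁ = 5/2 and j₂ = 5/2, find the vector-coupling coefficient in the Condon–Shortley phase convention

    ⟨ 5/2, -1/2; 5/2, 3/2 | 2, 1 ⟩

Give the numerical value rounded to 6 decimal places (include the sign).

+√(1/7) ≈ +0.377964

triangle: 3!×2!×2!/8! = 24/40320
(j±m)!: 2!×3!×4!×1!×3!×1! = 1728
prefactor² = (2J+1)×Δ×N² = 36/7
  k=2: +1/(2!×1!×1!×2!×1!×0!) = 1/4
  k=3: −1/(3!×0!×0!×1!×2!×1!) = -1/12
Σ = 1/6  ⇒  CG² = 36/7×1/6² = 1/7
CG = +√(1/7) = +0.377964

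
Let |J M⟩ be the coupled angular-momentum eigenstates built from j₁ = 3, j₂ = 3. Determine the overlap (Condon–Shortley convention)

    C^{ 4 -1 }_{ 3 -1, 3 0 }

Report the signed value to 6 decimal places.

triangle: 2!*4!*4!/11! = 1152/39916800
(j±m)!: 2!*4!*3!*3!*3!*5! = 1244160
prefactor² = (2J+1)*Δ*N² = 124416/385
  k=0: +1/(0!*2!*4!*3!*0!*1!) = 1/288
  k=1: −1/(1!*1!*3!*2!*1!*2!) = -1/24
  k=2: +1/(2!*0!*2!*1!*2!*3!) = 1/48
Σ = -5/288  ⇒  CG² = 124416/385*(-5/288)² = 15/154
CG = −√(15/154) = -0.312094

−√(15/154) = -0.312094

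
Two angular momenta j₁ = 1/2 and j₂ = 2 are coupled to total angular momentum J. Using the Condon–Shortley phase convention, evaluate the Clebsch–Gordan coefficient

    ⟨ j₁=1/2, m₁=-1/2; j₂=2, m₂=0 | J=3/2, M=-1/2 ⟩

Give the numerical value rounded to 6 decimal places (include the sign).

−√(2/5) ≈ -0.632456

j₁+j₂−J=1  J+j₁−j₂=0  J−j₁+j₂=3  j₁+j₂+J+1=5
(j₁±m₁, j₂±m₂, J±M) = (0,1,2,2,1,2)
P² = 8/5
sum k=1..1:
  [1] −1/2 = -1/2
S = -1/2
C² = P²·S² = 2/5 ; C = -0.632456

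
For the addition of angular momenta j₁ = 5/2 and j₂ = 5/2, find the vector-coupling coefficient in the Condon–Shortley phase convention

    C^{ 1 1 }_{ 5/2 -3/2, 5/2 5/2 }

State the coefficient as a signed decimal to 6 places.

triangle: 4!·1!·1!/7! = 24/5040
(j±m)!: 1!·4!·5!·0!·2!·0! = 5760
prefactor² = (2J+1)·Δ·N² = 576/7
  k=4: +1/(4!·0!·0!·1!·1!·0!) = 1/24
Σ = 1/24  ⇒  CG² = 576/7·1/24² = 1/7
CG = +√(1/7) = +0.377964

+0.377964  (= +√(1/7))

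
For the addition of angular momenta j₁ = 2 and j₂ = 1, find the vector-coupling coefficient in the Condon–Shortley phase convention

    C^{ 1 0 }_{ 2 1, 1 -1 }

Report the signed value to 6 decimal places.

j₁+j₂−J=2  J+j₁−j₂=2  J−j₁+j₂=0  j₁+j₂+J+1=5
(j₁±m₁, j₂±m₂, J±M) = (3,1,0,2,1,1)
P² = 6/5
sum k=0..0:
  [0] +1/2 = 1/2
S = 1/2
C² = P²·S² = 3/10 ; C = +0.547723

+0.547723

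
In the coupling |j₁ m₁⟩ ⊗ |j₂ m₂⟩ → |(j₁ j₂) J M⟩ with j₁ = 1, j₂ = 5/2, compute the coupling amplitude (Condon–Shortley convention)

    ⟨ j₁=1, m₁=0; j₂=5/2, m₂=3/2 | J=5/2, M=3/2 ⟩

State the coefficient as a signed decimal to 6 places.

−√(9/35) = -0.507093

j₁+j₂−J=1  J+j₁−j₂=1  J−j₁+j₂=4  j₁+j₂+J+1=7
(j₁±m₁, j₂±m₂, J±M) = (1,1,4,1,4,1)
P² = 576/35
sum k=0..1:
  [0] +1/24 = 1/24
  [1] −1/6 = -1/6
S = -1/8
C² = P²·S² = 9/35 ; C = -0.507093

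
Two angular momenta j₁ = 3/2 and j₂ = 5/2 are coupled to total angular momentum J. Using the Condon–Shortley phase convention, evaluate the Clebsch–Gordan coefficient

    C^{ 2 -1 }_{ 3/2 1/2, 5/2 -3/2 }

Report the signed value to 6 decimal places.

+0.154303  (= +√(1/42))

√[5·2!1!3!/7! · 2!1!1!4!1!3!] = √(24/7)
  +(−1)^0/∏(0,2,1,1,0,2)! = 1/4  (running 1/4)
  +(−1)^1/∏(1,1,0,0,1,3)! = -1/6  (running 1/12)
⟨..|..⟩ = √(24/7)·(1/12) = +0.154303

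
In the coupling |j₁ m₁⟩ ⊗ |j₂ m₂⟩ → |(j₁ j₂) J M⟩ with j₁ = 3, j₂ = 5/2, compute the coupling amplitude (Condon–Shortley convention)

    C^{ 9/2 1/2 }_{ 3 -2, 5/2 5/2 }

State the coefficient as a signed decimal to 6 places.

-0.300312

triangle: 1!·5!·4!/11! = 2880/39916800
(j±m)!: 1!·5!·5!·0!·5!·4! = 41472000
prefactor² = (2J+1)·Δ·N² = 2304000/77
  k=1: −1/(1!·0!·4!·4!·1!·0!) = -1/576
Σ = -1/576  ⇒  CG² = 2304000/77·(-1/576)² = 125/1386
CG = −√(125/1386) = -0.300312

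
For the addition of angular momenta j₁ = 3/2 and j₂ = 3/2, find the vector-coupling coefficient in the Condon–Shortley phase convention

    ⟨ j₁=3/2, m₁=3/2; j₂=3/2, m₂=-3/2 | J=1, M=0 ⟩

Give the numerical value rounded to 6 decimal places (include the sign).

+√(9/20) = +0.670820

triangle: 2!·1!·1!/5! = 2/120
(j±m)!: 3!·0!·0!·3!·1!·1! = 36
prefactor² = (2J+1)·Δ·N² = 9/5
  k=0: +1/(0!·2!·0!·0!·1!·1!) = 1/2
Σ = 1/2  ⇒  CG² = 9/5·1/2² = 9/20
CG = +√(9/20) = +0.670820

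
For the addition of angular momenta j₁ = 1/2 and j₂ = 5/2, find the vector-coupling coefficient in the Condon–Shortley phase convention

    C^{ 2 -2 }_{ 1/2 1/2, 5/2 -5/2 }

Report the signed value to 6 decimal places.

+√(5/6) ≈ +0.912871

j₁+j₂−J=1  J+j₁−j₂=0  J−j₁+j₂=4  j₁+j₂+J+1=6
(j₁±m₁, j₂±m₂, J±M) = (1,0,0,5,0,4)
P² = 480
sum k=0..0:
  [0] +1/24 = 1/24
S = 1/24
C² = P²·S² = 5/6 ; C = +0.912871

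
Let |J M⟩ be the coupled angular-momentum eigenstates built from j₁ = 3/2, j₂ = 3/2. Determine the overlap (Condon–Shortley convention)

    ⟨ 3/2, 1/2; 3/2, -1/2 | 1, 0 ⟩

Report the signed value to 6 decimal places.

j₁+j₂−J=2  J+j₁−j₂=1  J−j₁+j₂=1  j₁+j₂+J+1=5
(j₁±m₁, j₂±m₂, J±M) = (2,1,1,2,1,1)
P² = 1/5
sum k=0..1:
  [0] +1/2 = 1/2
  [1] −1/1 = -1
S = -1/2
C² = P²·S² = 1/20 ; C = -0.223607

−√(1/20) = -0.223607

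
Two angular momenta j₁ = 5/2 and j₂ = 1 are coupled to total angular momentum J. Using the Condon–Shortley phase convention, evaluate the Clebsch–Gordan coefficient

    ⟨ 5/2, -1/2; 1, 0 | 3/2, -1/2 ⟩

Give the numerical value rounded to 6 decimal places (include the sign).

√[4·2!3!0!/6! · 2!3!1!1!1!2!] = √(8/5)
  +(−1)^1/∏(1,1,2,0,1,0)! = -1/2  (running -1/2)
⟨..|..⟩ = √(8/5)·(-1/2) = -0.632456

-0.632456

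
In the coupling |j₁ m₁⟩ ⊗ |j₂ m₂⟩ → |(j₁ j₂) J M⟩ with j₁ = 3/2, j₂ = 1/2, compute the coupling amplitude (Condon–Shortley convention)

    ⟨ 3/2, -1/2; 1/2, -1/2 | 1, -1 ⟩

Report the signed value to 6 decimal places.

j₁+j₂−J=1  J+j₁−j₂=2  J−j₁+j₂=0  j₁+j₂+J+1=4
(j₁±m₁, j₂±m₂, J±M) = (1,2,0,1,0,2)
P² = 1
sum k=0..0:
  [0] +1/2 = 1/2
S = 1/2
C² = P²·S² = 1/4 ; C = +0.500000

+√(1/4) = +0.500000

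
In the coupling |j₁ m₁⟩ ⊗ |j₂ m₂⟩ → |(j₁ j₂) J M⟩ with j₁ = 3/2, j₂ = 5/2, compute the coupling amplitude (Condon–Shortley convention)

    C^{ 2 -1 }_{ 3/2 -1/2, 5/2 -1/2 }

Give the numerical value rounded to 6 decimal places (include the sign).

triangle: 2!*1!*3!/7! = 12/5040
(j±m)!: 1!*2!*2!*3!*1!*3! = 144
prefactor² = (2J+1)*Δ*N² = 12/7
  k=1: −1/(1!*1!*1!*1!*0!*2!) = -1/2
  k=2: +1/(2!*0!*0!*0!*1!*3!) = 1/12
Σ = -5/12  ⇒  CG² = 12/7*(-5/12)² = 25/84
CG = −√(25/84) = -0.545545

−√(25/84) = -0.545545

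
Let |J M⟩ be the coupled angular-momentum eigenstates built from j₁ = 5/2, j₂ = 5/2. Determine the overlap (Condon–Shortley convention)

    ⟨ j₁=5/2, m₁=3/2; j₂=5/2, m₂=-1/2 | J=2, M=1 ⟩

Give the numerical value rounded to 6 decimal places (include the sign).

√[5·3!2!2!/8! · 4!1!2!3!3!1!] = √(36/7)
  +(−1)^0/∏(0,3,1,2,1,0)! = 1/12  (running 1/12)
  +(−1)^1/∏(1,2,0,1,2,1)! = -1/4  (running -1/6)
⟨..|..⟩ = √(36/7)·(-1/6) = -0.377964

-0.377964  (= −√(1/7))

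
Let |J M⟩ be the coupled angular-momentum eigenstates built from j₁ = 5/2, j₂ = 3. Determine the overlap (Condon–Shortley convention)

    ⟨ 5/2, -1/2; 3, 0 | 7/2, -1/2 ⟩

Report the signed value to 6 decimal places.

√[8·2!3!4!/10! · 2!3!3!3!3!4!] = √(6912/175)
  +(−1)^0/∏(0,2,3,3,0,1)! = 1/72  (running 1/72)
  +(−1)^1/∏(1,1,2,2,1,2)! = -1/8  (running -1/9)
  +(−1)^2/∏(2,0,1,1,2,3)! = 1/24  (running -5/72)
⟨..|..⟩ = √(6912/175)·(-5/72) = -0.436436

−√(4/21) = -0.436436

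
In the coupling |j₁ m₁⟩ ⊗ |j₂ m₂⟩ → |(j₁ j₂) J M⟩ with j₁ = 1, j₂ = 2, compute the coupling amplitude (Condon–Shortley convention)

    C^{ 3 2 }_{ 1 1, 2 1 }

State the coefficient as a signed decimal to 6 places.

+0.816497

j₁+j₂−J=0  J+j₁−j₂=2  J−j₁+j₂=4  j₁+j₂+J+1=7
(j₁±m₁, j₂±m₂, J±M) = (2,0,3,1,5,1)
P² = 96
sum k=0..0:
  [0] +1/12 = 1/12
S = 1/12
C² = P²·S² = 2/3 ; C = +0.816497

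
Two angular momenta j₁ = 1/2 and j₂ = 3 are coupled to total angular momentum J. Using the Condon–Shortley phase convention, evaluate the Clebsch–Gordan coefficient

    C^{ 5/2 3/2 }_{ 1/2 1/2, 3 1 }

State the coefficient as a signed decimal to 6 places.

j₁+j₂−J=1  J+j₁−j₂=0  J−j₁+j₂=5  j₁+j₂+J+1=7
(j₁±m₁, j₂±m₂, J±M) = (1,0,4,2,4,1)
P² = 1152/7
sum k=0..0:
  [0] +1/24 = 1/24
S = 1/24
C² = P²·S² = 2/7 ; C = +0.534522

+√(2/7) ≈ +0.534522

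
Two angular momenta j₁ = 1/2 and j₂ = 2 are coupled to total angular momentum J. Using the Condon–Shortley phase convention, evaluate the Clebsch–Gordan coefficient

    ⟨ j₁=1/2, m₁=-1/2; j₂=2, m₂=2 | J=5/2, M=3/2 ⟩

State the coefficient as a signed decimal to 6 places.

j₁+j₂−J=0  J+j₁−j₂=1  J−j₁+j₂=4  j₁+j₂+J+1=6
(j₁±m₁, j₂±m₂, J±M) = (0,1,4,0,4,1)
P² = 576/5
sum k=0..0:
  [0] +1/24 = 1/24
S = 1/24
C² = P²·S² = 1/5 ; C = +0.447214

+√(1/5) ≈ +0.447214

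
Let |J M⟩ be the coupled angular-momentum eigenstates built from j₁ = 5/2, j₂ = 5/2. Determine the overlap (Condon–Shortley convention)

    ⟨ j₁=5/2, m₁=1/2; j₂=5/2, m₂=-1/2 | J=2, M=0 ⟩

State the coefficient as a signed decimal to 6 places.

-0.436436

√[5·3!2!2!/8! · 3!2!2!3!2!2!] = √(12/7)
  +(−1)^0/∏(0,3,2,2,0,0)! = 1/24  (running 1/24)
  +(−1)^1/∏(1,2,1,1,1,1)! = -1/2  (running -11/24)
  +(−1)^2/∏(2,1,0,0,2,2)! = 1/8  (running -1/3)
⟨..|..⟩ = √(12/7)·(-1/3) = -0.436436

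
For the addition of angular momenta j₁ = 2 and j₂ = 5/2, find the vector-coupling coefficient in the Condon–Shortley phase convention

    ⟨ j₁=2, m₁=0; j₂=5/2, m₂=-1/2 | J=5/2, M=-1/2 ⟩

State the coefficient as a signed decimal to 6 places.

−√(8/35) ≈ -0.478091

√[6·2!2!3!/8! · 2!2!2!3!2!3!] = √(72/35)
  +(−1)^0/∏(0,2,2,2,0,1)! = 1/8  (running 1/8)
  +(−1)^1/∏(1,1,1,1,1,2)! = -1/2  (running -3/8)
  +(−1)^2/∏(2,0,0,0,2,3)! = 1/24  (running -1/3)
⟨..|..⟩ = √(72/35)·(-1/3) = -0.478091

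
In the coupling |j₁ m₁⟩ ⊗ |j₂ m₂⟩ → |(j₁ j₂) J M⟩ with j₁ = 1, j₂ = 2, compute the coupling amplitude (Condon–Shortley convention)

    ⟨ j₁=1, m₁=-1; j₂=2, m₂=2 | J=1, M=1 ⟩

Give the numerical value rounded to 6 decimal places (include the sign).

j₁+j₂−J=2  J+j₁−j₂=0  J−j₁+j₂=2  j₁+j₂+J+1=5
(j₁±m₁, j₂±m₂, J±M) = (0,2,4,0,2,0)
P² = 48/5
sum k=2..2:
  [2] +1/4 = 1/4
S = 1/4
C² = P²·S² = 3/5 ; C = +0.774597

+0.774597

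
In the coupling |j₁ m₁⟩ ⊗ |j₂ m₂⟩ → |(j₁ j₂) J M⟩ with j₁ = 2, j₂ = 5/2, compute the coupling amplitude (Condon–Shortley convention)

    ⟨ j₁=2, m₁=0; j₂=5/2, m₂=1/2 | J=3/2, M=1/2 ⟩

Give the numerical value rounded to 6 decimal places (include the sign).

triangle: 3!·1!·2!/7! = 12/5040
(j±m)!: 2!·2!·3!·2!·2!·1! = 96
prefactor² = (2J+1)·Δ·N² = 32/35
  k=1: −1/(1!·2!·1!·2!·0!·0!) = -1/4
  k=2: +1/(2!·1!·0!·1!·1!·1!) = 1/2
Σ = 1/4  ⇒  CG² = 32/35·1/4² = 2/35
CG = +√(2/35) = +0.239046

+√(2/35) ≈ +0.239046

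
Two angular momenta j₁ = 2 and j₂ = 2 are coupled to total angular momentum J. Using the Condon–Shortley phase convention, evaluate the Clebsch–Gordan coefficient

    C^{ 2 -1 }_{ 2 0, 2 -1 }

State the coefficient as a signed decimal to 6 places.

−√(1/14) = -0.267261

j₁+j₂−J=2  J+j₁−j₂=2  J−j₁+j₂=2  j₁+j₂+J+1=7
(j₁±m₁, j₂±m₂, J±M) = (2,2,1,3,1,3)
P² = 8/7
sum k=0..1:
  [0] +1/4 = 1/4
  [1] −1/2 = -1/2
S = -1/4
C² = P²·S² = 1/14 ; C = -0.267261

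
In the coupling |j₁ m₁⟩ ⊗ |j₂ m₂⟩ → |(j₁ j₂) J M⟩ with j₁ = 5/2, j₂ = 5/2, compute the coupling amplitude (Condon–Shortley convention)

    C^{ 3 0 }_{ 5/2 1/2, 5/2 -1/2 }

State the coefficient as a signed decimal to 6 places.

j₁+j₂−J=2  J+j₁−j₂=3  J−j₁+j₂=3  j₁+j₂+J+1=9
(j₁±m₁, j₂±m₂, J±M) = (3,2,2,3,3,3)
P² = 36/5
sum k=0..2:
  [0] +1/8 = 1/8
  [1] −1/4 = -1/4
  [2] +1/72 = 1/72
S = -1/9
C² = P²·S² = 4/45 ; C = -0.298142

-0.298142  (= −√(4/45))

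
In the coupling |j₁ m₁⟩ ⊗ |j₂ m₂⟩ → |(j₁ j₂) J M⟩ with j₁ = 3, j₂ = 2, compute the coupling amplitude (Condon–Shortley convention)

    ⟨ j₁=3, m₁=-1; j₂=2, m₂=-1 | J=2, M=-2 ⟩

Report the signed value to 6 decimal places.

j₁+j₂−J=3  J+j₁−j₂=3  J−j₁+j₂=1  j₁+j₂+J+1=8
(j₁±m₁, j₂±m₂, J±M) = (2,4,1,3,0,4)
P² = 216/7
sum k=1..1:
  [1] −1/12 = -1/12
S = -1/12
C² = P²·S² = 3/14 ; C = -0.462910

-0.462910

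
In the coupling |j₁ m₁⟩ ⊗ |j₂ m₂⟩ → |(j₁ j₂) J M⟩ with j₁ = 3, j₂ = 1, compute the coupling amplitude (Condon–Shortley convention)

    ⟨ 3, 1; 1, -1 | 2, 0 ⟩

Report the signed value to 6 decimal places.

+√(2/7) = +0.534522

triangle: 2!·4!·0!/7! = 48/5040
(j±m)!: 4!·2!·0!·2!·2!·2! = 384
prefactor² = (2J+1)·Δ·N² = 128/7
  k=0: +1/(0!·2!·2!·0!·2!·0!) = 1/8
Σ = 1/8  ⇒  CG² = 128/7·1/8² = 2/7
CG = +√(2/7) = +0.534522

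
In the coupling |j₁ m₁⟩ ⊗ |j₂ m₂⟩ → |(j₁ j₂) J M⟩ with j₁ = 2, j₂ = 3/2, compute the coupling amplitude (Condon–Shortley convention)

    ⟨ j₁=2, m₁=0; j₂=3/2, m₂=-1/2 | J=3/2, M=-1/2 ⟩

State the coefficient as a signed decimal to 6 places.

j₁+j₂−J=2  J+j₁−j₂=2  J−j₁+j₂=1  j₁+j₂+J+1=6
(j₁±m₁, j₂±m₂, J±M) = (2,2,1,2,1,2)
P² = 16/45
sum k=0..1:
  [0] +1/4 = 1/4
  [1] −1/1 = -1
S = -3/4
C² = P²·S² = 1/5 ; C = -0.447214

-0.447214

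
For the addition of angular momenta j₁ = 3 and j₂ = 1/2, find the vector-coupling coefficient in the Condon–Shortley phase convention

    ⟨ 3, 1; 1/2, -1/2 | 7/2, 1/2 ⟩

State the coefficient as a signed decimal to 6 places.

+0.654654

triangle: 0!*6!*1!/8! = 720/40320
(j±m)!: 4!*2!*0!*1!*4!*3! = 6912
prefactor² = (2J+1)*Δ*N² = 6912/7
  k=0: +1/(0!*0!*2!*0!*4!*1!) = 1/48
Σ = 1/48  ⇒  CG² = 6912/7*1/48² = 3/7
CG = +√(3/7) = +0.654654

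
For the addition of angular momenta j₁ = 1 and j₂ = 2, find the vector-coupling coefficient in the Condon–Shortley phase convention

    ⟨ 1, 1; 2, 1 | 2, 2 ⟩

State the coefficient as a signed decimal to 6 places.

j₁+j₂−J=1  J+j₁−j₂=1  J−j₁+j₂=3  j₁+j₂+J+1=6
(j₁±m₁, j₂±m₂, J±M) = (2,0,3,1,4,0)
P² = 12
sum k=0..0:
  [0] +1/6 = 1/6
S = 1/6
C² = P²·S² = 1/3 ; C = +0.577350

+0.577350  (= +√(1/3))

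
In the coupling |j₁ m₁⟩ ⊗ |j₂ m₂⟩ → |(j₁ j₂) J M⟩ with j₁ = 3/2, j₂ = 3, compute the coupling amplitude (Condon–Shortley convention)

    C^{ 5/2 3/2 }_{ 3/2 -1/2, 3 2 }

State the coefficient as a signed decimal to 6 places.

triangle: 2!*1!*4!/8! = 48/40320
(j±m)!: 1!*2!*5!*1!*4!*1! = 5760
prefactor² = (2J+1)*Δ*N² = 288/7
  k=1: −1/(1!*1!*1!*4!*0!*0!) = -1/24
  k=2: +1/(2!*0!*0!*3!*1!*1!) = 1/12
Σ = 1/24  ⇒  CG² = 288/7*1/24² = 1/14
CG = +√(1/14) = +0.267261

+√(1/14) ≈ +0.267261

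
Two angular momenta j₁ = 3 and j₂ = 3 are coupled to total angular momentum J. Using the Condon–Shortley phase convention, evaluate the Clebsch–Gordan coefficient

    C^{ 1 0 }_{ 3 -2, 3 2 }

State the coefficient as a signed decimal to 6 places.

+√(1/7) = +0.377964

j₁+j₂−J=5  J+j₁−j₂=1  J−j₁+j₂=1  j₁+j₂+J+1=8
(j₁±m₁, j₂±m₂, J±M) = (1,5,5,1,1,1)
P² = 900/7
sum k=4..5:
  [4] +1/24 = 1/24
  [5] −1/120 = -1/120
S = 1/30
C² = P²·S² = 1/7 ; C = +0.377964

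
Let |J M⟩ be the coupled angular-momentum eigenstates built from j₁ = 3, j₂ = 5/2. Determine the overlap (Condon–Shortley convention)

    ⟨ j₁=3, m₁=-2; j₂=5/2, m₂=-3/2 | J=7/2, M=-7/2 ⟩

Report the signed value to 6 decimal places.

√[8·2!4!3!/10! · 1!5!1!4!0!7!] = √(9216)
  +(−1)^1/∏(1,1,4,0,0,3)! = -1/144  (running -1/144)
⟨..|..⟩ = √(9216)·(-1/144) = -0.666667

−√(4/9) ≈ -0.666667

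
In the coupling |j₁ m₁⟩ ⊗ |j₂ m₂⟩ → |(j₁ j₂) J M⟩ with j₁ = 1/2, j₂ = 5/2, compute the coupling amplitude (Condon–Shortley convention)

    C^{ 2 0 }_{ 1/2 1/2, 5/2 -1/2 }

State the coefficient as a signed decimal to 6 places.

+√(1/2) ≈ +0.707107

√[5·1!0!4!/6! · 1!0!2!3!2!2!] = √(8)
  +(−1)^0/∏(0,1,0,2,0,2)! = 1/4  (running 1/4)
⟨..|..⟩ = √(8)·(1/4) = +0.707107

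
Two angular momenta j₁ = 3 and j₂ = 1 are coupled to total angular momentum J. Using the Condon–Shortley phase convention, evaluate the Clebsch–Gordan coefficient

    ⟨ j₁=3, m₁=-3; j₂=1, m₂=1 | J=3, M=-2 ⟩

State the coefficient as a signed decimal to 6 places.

−√(1/4) = -0.500000

triangle: 1!*5!*1!/8! = 120/40320
(j±m)!: 0!*6!*2!*0!*1!*5! = 172800
prefactor² = (2J+1)*Δ*N² = 3600
  k=1: −1/(1!*0!*5!*1!*0!*0!) = -1/120
Σ = -1/120  ⇒  CG² = 3600*(-1/120)² = 1/4
CG = −√(1/4) = -0.500000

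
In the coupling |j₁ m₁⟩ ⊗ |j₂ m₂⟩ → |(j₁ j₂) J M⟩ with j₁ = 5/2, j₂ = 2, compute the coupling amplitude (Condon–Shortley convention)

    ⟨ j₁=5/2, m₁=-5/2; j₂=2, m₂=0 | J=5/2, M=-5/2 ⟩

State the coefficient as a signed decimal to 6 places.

+√(5/14) = +0.597614

triangle: 2!·3!·2!/8! = 24/40320
(j±m)!: 0!·5!·2!·2!·0!·5! = 57600
prefactor² = (2J+1)·Δ·N² = 1440/7
  k=2: +1/(2!·0!·3!·0!·0!·2!) = 1/24
Σ = 1/24  ⇒  CG² = 1440/7·1/24² = 5/14
CG = +√(5/14) = +0.597614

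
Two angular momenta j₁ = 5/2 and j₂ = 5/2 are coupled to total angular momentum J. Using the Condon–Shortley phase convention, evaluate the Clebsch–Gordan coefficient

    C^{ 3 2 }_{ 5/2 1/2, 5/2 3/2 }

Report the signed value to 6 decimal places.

j₁+j₂−J=2  J+j₁−j₂=3  J−j₁+j₂=3  j₁+j₂+J+1=9
(j₁±m₁, j₂±m₂, J±M) = (3,2,4,1,5,1)
P² = 48
sum k=1..2:
  [1] −1/12 = -1/12
  [2] +1/24 = 1/24
S = -1/24
C² = P²·S² = 1/12 ; C = -0.288675

−√(1/12) = -0.288675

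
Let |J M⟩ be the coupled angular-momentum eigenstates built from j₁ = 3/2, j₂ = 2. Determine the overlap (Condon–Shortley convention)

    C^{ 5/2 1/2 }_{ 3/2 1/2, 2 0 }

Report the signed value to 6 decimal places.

j₁+j₂−J=1  J+j₁−j₂=2  J−j₁+j₂=3  j₁+j₂+J+1=7
(j₁±m₁, j₂±m₂, J±M) = (2,1,2,2,3,2)
P² = 48/35
sum k=0..1:
  [0] +1/2 = 1/2
  [1] −1/4 = -1/4
S = 1/4
C² = P²·S² = 3/35 ; C = +0.292770

+√(3/35) = +0.292770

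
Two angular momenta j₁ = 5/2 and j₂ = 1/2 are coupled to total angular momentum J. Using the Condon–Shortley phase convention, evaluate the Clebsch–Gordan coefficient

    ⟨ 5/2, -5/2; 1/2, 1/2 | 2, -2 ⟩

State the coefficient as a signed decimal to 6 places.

triangle: 1!*4!*0!/6! = 24/720
(j±m)!: 0!*5!*1!*0!*0!*4! = 2880
prefactor² = (2J+1)*Δ*N² = 480
  k=1: −1/(1!*0!*4!*0!*0!*0!) = -1/24
Σ = -1/24  ⇒  CG² = 480*(-1/24)² = 5/6
CG = −√(5/6) = -0.912871

−√(5/6) ≈ -0.912871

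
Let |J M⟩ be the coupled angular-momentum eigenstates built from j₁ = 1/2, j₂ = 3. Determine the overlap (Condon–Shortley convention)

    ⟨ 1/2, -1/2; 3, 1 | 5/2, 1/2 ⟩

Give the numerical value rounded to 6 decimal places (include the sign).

−√(4/7) = -0.755929

triangle: 1!*0!*5!/7! = 120/5040
(j±m)!: 0!*1!*4!*2!*3!*2! = 576
prefactor² = (2J+1)*Δ*N² = 576/7
  k=1: −1/(1!*0!*0!*3!*0!*2!) = -1/12
Σ = -1/12  ⇒  CG² = 576/7*(-1/12)² = 4/7
CG = −√(4/7) = -0.755929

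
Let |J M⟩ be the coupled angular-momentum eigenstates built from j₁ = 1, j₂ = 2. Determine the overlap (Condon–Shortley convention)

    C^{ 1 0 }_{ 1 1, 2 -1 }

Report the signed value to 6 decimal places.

j₁+j₂−J=2  J+j₁−j₂=0  J−j₁+j₂=2  j₁+j₂+J+1=5
(j₁±m₁, j₂±m₂, J±M) = (2,0,1,3,1,1)
P² = 6/5
sum k=0..0:
  [0] +1/2 = 1/2
S = 1/2
C² = P²·S² = 3/10 ; C = +0.547723

+0.547723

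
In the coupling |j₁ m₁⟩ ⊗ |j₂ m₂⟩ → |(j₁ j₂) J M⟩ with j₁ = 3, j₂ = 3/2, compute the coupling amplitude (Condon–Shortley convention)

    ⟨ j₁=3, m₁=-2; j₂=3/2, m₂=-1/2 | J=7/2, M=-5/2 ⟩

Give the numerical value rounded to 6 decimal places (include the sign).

−√(1/7) ≈ -0.377964

j₁+j₂−J=1  J+j₁−j₂=5  J−j₁+j₂=2  j₁+j₂+J+1=9
(j₁±m₁, j₂±m₂, J±M) = (1,5,1,2,1,6)
P² = 6400/7
sum k=0..1:
  [0] +1/120 = 1/120
  [1] −1/48 = -1/48
S = -1/80
C² = P²·S² = 1/7 ; C = -0.377964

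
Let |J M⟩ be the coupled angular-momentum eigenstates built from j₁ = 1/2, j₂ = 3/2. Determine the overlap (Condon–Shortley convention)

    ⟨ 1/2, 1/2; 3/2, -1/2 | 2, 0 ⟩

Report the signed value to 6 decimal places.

+√(1/2) ≈ +0.707107

j₁+j₂−J=0  J+j₁−j₂=1  J−j₁+j₂=3  j₁+j₂+J+1=5
(j₁±m₁, j₂±m₂, J±M) = (1,0,1,2,2,2)
P² = 2
sum k=0..0:
  [0] +1/2 = 1/2
S = 1/2
C² = P²·S² = 1/2 ; C = +0.707107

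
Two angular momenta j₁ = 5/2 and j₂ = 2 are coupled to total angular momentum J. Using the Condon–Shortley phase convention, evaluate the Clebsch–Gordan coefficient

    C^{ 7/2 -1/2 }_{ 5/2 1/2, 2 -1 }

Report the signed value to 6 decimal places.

j₁+j₂−J=1  J+j₁−j₂=4  J−j₁+j₂=3  j₁+j₂+J+1=9
(j₁±m₁, j₂±m₂, J±M) = (3,2,1,3,3,4)
P² = 1152/35
sum k=0..1:
  [0] +1/8 = 1/8
  [1] −1/36 = -1/36
S = 7/72
C² = P²·S² = 14/45 ; C = +0.557773

+0.557773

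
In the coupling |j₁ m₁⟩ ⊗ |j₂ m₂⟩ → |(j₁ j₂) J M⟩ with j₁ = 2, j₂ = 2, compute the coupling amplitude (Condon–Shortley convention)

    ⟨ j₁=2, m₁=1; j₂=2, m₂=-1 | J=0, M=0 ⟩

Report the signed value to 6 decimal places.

triangle: 4!*0!*0!/5! = 24/120
(j±m)!: 3!*1!*1!*3!*0!*0! = 36
prefactor² = (2J+1)*Δ*N² = 36/5
  k=1: −1/(1!*3!*0!*0!*0!*0!) = -1/6
Σ = -1/6  ⇒  CG² = 36/5*(-1/6)² = 1/5
CG = −√(1/5) = -0.447214

-0.447214  (= −√(1/5))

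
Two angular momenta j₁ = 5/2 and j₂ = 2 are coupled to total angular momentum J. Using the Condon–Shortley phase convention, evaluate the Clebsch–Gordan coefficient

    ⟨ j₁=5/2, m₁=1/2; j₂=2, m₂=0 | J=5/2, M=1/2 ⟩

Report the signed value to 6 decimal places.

-0.478091

triangle: 2!×3!×2!/8! = 24/40320
(j±m)!: 3!×2!×2!×2!×3!×2! = 576
prefactor² = (2J+1)×Δ×N² = 72/35
  k=0: +1/(0!×2!×2!×2!×1!×0!) = 1/8
  k=1: −1/(1!×1!×1!×1!×2!×1!) = -1/2
  k=2: +1/(2!×0!×0!×0!×3!×2!) = 1/24
Σ = -1/3  ⇒  CG² = 72/35×(-1/3)² = 8/35
CG = −√(8/35) = -0.478091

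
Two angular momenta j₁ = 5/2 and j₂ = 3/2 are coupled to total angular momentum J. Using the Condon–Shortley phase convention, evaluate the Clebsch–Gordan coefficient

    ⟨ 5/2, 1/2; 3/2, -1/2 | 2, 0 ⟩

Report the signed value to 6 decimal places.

−√(1/14) ≈ -0.267261

j₁+j₂−J=2  J+j₁−j₂=3  J−j₁+j₂=1  j₁+j₂+J+1=7
(j₁±m₁, j₂±m₂, J±M) = (3,2,1,2,2,2)
P² = 8/7
sum k=0..1:
  [0] +1/4 = 1/4
  [1] −1/2 = -1/2
S = -1/4
C² = P²·S² = 1/14 ; C = -0.267261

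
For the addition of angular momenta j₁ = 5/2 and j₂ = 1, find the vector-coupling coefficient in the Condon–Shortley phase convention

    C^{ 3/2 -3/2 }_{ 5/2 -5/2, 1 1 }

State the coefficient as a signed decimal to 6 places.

+√(2/3) ≈ +0.816497

√[4·2!3!0!/6! · 0!5!2!0!0!3!] = √(96)
  +(−1)^2/∏(2,0,3,0,0,0)! = 1/12  (running 1/12)
⟨..|..⟩ = √(96)·(1/12) = +0.816497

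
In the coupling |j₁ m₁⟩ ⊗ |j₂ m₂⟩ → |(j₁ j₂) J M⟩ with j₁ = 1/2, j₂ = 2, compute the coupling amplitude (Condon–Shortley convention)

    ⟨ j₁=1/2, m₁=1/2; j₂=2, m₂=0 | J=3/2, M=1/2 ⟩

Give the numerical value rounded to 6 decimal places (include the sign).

j₁+j₂−J=1  J+j₁−j₂=0  J−j₁+j₂=3  j₁+j₂+J+1=5
(j₁±m₁, j₂±m₂, J±M) = (1,0,2,2,2,1)
P² = 8/5
sum k=0..0:
  [0] +1/2 = 1/2
S = 1/2
C² = P²·S² = 2/5 ; C = +0.632456

+0.632456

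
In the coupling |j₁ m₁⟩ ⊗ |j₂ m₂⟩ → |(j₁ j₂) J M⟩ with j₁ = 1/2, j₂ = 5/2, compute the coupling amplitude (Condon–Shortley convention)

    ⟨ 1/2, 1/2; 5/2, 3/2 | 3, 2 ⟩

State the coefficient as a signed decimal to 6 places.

j₁+j₂−J=0  J+j₁−j₂=1  J−j₁+j₂=5  j₁+j₂+J+1=7
(j₁±m₁, j₂±m₂, J±M) = (1,0,4,1,5,1)
P² = 480
sum k=0..0:
  [0] +1/24 = 1/24
S = 1/24
C² = P²·S² = 5/6 ; C = +0.912871

+0.912871  (= +√(5/6))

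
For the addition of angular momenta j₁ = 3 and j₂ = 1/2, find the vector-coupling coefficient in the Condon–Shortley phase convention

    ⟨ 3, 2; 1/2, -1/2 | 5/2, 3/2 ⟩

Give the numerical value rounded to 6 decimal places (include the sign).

√[6·1!5!0!/7! · 5!1!0!1!4!1!] = √(2880/7)
  +(−1)^0/∏(0,1,1,0,4,0)! = 1/24  (running 1/24)
⟨..|..⟩ = √(2880/7)·(1/24) = +0.845154

+0.845154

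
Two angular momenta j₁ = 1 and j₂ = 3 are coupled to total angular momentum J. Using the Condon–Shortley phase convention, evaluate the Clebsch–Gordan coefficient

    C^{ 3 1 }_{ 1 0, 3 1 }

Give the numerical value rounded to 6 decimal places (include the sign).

−√(1/12) ≈ -0.288675

j₁+j₂−J=1  J+j₁−j₂=1  J−j₁+j₂=5  j₁+j₂+J+1=8
(j₁±m₁, j₂±m₂, J±M) = (1,1,4,2,4,2)
P² = 48
sum k=0..1:
  [0] +1/24 = 1/24
  [1] −1/12 = -1/12
S = -1/24
C² = P²·S² = 1/12 ; C = -0.288675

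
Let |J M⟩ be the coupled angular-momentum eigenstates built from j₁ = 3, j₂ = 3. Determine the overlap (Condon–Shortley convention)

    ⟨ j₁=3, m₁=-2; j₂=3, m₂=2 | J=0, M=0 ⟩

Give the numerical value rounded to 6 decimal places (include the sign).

j₁+j₂−J=6  J+j₁−j₂=0  J−j₁+j₂=0  j₁+j₂+J+1=7
(j₁±m₁, j₂±m₂, J±M) = (1,5,5,1,0,0)
P² = 14400/7
sum k=5..5:
  [5] −1/120 = -1/120
S = -1/120
C² = P²·S² = 1/7 ; C = -0.377964

−√(1/7) = -0.377964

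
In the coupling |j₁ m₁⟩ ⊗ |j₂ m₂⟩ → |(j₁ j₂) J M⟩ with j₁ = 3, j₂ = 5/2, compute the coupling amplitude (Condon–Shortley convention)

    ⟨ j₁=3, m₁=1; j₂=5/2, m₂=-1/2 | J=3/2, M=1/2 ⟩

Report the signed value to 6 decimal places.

−√(1/105) ≈ -0.097590

√[4·4!2!1!/8! · 4!2!2!3!2!1!] = √(192/35)
  +(−1)^1/∏(1,3,1,1,1,0)! = -1/6  (running -1/6)
  +(−1)^2/∏(2,2,0,0,2,1)! = 1/8  (running -1/24)
⟨..|..⟩ = √(192/35)·(-1/24) = -0.097590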